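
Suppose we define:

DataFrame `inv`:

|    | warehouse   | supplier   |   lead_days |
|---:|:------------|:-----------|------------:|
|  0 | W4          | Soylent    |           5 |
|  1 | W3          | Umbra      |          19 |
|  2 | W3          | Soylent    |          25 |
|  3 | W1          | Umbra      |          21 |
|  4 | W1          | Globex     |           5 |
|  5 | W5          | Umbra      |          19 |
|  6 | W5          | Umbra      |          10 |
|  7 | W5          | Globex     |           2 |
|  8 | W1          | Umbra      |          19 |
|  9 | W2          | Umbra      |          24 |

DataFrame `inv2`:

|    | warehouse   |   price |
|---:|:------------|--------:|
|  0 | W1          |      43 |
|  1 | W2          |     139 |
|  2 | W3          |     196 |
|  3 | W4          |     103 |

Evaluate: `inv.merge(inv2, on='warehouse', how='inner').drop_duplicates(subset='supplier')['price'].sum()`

342

merge on 'warehouse' (how='inner') → 7 rows:
  warehouse supplier  lead_days  price
0        W4  Soylent          5    103
1        W3    Umbra         19    196
2        W3  Soylent         25    196
3        W1    Umbra         21     43
4        W1   Globex          5     43
5        W1    Umbra         19     43
6        W2    Umbra         24    139
drop duplicate supplier (keep=first):
  warehouse supplier  lead_days  price
0        W4  Soylent          5    103
1        W3    Umbra         19    196
4        W1   Globex          5     43
Then the sum of column 'price': 342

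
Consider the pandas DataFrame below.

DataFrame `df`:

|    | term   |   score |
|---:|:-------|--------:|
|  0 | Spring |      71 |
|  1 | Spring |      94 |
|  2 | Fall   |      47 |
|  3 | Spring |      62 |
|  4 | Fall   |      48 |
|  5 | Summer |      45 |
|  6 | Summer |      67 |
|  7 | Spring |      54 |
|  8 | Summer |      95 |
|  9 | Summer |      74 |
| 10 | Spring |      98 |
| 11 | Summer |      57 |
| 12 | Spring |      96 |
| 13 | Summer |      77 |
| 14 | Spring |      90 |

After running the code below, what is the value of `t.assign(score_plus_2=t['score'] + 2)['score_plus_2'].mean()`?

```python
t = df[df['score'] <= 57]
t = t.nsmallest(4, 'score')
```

filter rows where score <= 57:
      term  score
2     Fall     47
4     Fall     48
5   Summer     45
7   Spring     54
11  Summer     57
take 4 rows with smallest score:
     term  score
5  Summer     45
2    Fall     47
4    Fall     48
7  Spring     54
add column score_plus_2 = t['score'] + 2:
     term  score  score_plus_2
5  Summer     45            47
2    Fall     47            49
4    Fall     48            50
7  Spring     54            56
Then the mean of column 'score_plus_2': 50.5

50.5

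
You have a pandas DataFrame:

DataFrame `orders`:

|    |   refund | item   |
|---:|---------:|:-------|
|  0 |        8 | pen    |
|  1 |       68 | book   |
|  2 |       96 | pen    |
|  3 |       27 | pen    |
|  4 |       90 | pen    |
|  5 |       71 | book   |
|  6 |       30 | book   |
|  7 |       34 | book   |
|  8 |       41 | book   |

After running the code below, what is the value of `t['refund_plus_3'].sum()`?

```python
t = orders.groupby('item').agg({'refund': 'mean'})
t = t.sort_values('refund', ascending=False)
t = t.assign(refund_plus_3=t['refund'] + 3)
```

group by item, mean of refund:
      refund
item        
book   48.80
pen    55.25
sort by refund descending:
      refund
item        
pen    55.25
book   48.80
add column refund_plus_3 = t['refund'] + 3:
      refund  refund_plus_3
item                       
pen    55.25          58.25
book   48.80          51.80

110.05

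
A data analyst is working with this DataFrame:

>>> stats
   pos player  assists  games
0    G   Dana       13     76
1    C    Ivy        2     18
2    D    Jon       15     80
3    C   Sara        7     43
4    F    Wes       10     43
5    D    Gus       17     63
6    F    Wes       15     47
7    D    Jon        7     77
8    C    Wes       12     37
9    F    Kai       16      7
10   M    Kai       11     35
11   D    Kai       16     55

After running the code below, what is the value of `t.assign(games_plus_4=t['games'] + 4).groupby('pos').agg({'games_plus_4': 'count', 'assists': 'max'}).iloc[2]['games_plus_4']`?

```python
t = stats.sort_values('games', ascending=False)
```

sort by games descending:
   pos player  assists  games
2    D    Jon       15     80
7    D    Jon        7     77
0    G   Dana       13     76
5    D    Gus       17     63
11   D    Kai       16     55
6    F    Wes       15     47
3    C   Sara        7     43
4    F    Wes       10     43
8    C    Wes       12     37
10   M    Kai       11     35
1    C    Ivy        2     18
9    F    Kai       16      7
add column games_plus_4 = t['games'] + 4:
   pos player  assists  games  games_plus_4
2    D    Jon       15     80            84
7    D    Jon        7     77            81
0    G   Dana       13     76            80
5    D    Gus       17     63            67
11   D    Kai       16     55            59
6    F    Wes       15     47            51
3    C   Sara        7     43            47
4    F    Wes       10     43            47
8    C    Wes       12     37            41
10   M    Kai       11     35            39
1    C    Ivy        2     18            22
9    F    Kai       16      7            11
group by pos: count(games_plus_4), max(assists):
     games_plus_4  assists
pos                       
C               3       12
D               4       17
F               3       16
G               1       13
M               1       11

3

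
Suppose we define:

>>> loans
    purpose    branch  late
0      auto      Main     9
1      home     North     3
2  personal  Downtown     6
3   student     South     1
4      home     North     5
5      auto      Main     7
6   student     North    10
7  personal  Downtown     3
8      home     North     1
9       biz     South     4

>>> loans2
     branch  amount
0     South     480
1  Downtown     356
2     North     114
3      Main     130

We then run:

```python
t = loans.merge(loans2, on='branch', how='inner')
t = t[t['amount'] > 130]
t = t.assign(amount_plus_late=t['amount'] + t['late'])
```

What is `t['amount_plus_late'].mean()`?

merge on 'branch' (how='inner') → 10 rows:
    purpose    branch  late  amount
0      auto      Main     9     130
1      home     North     3     114
2  personal  Downtown     6     356
3   student     South     1     480
4      home     North     5     114
5      auto      Main     7     130
6   student     North    10     114
7  personal  Downtown     3     356
8      home     North     1     114
9       biz     South     4     480
filter rows where amount > 130:
    purpose    branch  late  amount
2  personal  Downtown     6     356
3   student     South     1     480
7  personal  Downtown     3     356
9       biz     South     4     480
add column amount_plus_late = t['amount'] + t['late']:
    purpose    branch  late  amount  amount_plus_late
2  personal  Downtown     6     356               362
3   student     South     1     480               481
7  personal  Downtown     3     356               359
9       biz     South     4     480               484
Finally, mean of column 'amount_plus_late' = 421.5.

421.5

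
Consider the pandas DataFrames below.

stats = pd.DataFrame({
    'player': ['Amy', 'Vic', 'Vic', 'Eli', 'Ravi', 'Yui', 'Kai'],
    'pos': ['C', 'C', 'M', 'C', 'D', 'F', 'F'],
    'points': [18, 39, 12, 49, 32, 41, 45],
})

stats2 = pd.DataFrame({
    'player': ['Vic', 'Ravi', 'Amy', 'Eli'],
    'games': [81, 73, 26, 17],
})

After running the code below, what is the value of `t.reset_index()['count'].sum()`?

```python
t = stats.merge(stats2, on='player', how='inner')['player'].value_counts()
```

merge on 'player' (how='inner') → 5 rows:
  player pos  points  games
0    Amy   C      18     26
1    Vic   C      39     81
2    Vic   M      12     81
3    Eli   C      49     17
4   Ravi   D      32     73
value_counts of player:
player
Vic     2
Amy     1
Eli     1
Ravi    1
Name: count, dtype: int64
reset_index():
  player  count
0    Vic      2
1    Amy      1
2    Eli      1
3   Ravi      1

5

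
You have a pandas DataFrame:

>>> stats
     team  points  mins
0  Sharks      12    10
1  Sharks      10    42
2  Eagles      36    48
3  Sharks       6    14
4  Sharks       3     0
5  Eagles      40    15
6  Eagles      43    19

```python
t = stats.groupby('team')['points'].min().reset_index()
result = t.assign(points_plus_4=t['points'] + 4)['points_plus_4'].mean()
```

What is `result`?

23.5

group by team, min of points:
team
Eagles    36
Sharks     3
Name: points, dtype: int64
reset_index():
     team  points
0  Eagles      36
1  Sharks       3
add column points_plus_4 = t['points'] + 4:
     team  points  points_plus_4
0  Eagles      36             40
1  Sharks       3              7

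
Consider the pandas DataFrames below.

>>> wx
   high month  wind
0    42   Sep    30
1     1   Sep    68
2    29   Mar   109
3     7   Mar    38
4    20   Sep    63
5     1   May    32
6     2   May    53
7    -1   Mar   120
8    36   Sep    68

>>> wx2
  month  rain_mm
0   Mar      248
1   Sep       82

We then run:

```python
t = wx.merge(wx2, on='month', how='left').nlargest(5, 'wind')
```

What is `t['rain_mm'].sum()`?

742.0

merge on 'month' (how='left') → 9 rows:
   high month  wind  rain_mm
0    42   Sep    30     82.0
1     1   Sep    68     82.0
2    29   Mar   109    248.0
3     7   Mar    38    248.0
4    20   Sep    63     82.0
5     1   May    32      NaN
6     2   May    53      NaN
7    -1   Mar   120    248.0
8    36   Sep    68     82.0
take 5 rows with largest wind:
   high month  wind  rain_mm
7    -1   Mar   120    248.0
2    29   Mar   109    248.0
1     1   Sep    68     82.0
8    36   Sep    68     82.0
4    20   Sep    63     82.0
So sum() = 742.0.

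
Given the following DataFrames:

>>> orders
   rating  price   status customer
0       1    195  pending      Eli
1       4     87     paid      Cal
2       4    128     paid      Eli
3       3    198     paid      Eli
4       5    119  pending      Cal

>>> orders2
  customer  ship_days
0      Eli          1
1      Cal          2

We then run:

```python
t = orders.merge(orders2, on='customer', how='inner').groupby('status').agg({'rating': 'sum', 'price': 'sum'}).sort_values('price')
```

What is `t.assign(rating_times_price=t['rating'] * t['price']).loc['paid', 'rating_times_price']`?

merge on 'customer' (how='inner') → 5 rows:
   rating  price   status customer  ship_days
0       1    195  pending      Eli          1
1       4     87     paid      Cal          2
2       4    128     paid      Eli          1
3       3    198     paid      Eli          1
4       5    119  pending      Cal          2
group by status: sum(rating), sum(price):
         rating  price
status                
paid         11    413
pending       6    314
sort by price:
         rating  price
status                
pending       6    314
paid         11    413
add column rating_times_price = t['rating'] * t['price']:
         rating  price  rating_times_price
status                                    
pending       6    314                1884
paid         11    413                4543
Reading off the value at row 'paid', column 'rating_times_price', we get 4543.

4543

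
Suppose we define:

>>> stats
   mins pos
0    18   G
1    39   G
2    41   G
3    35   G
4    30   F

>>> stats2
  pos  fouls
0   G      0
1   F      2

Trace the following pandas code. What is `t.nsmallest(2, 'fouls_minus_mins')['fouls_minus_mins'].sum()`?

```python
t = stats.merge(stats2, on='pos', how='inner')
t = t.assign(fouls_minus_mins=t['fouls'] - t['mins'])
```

merge on 'pos' (how='inner') → 5 rows:
   mins pos  fouls
0    18   G      0
1    39   G      0
2    41   G      0
3    35   G      0
4    30   F      2
add column fouls_minus_mins = t['fouls'] - t['mins']:
   mins pos  fouls  fouls_minus_mins
0    18   G      0               -18
1    39   G      0               -39
2    41   G      0               -41
3    35   G      0               -35
4    30   F      2               -28
take 2 rows with smallest fouls_minus_mins:
   mins pos  fouls  fouls_minus_mins
2    41   G      0               -41
1    39   G      0               -39

-80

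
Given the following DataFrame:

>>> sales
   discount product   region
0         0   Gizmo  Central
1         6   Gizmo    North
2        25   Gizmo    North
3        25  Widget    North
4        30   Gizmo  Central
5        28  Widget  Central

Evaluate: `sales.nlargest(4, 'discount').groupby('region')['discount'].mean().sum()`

54.0

take 4 rows with largest discount:
   discount product   region
4        30   Gizmo  Central
5        28  Widget  Central
2        25   Gizmo    North
3        25  Widget    North
group by region, mean of discount:
region
Central    29.0
North      25.0
Name: discount, dtype: float64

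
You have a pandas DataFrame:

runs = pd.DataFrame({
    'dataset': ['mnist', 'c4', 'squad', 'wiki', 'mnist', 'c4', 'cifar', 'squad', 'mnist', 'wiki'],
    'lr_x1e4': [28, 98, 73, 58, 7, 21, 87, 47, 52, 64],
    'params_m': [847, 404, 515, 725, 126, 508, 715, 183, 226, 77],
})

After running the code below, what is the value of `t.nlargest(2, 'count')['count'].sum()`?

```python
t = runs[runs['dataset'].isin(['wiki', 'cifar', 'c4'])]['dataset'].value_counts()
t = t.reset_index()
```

4

filter rows where dataset in ['wiki', 'cifar', 'c4']:
  dataset  lr_x1e4  params_m
1      c4       98       404
3    wiki       58       725
5      c4       21       508
6   cifar       87       715
9    wiki       64        77
value_counts of dataset:
dataset
c4       2
wiki     2
cifar    1
Name: count, dtype: int64
reset_index():
  dataset  count
0      c4      2
1    wiki      2
2   cifar      1
take 2 rows with largest count:
  dataset  count
0      c4      2
1    wiki      2
Finally, sum of column 'count' = 4.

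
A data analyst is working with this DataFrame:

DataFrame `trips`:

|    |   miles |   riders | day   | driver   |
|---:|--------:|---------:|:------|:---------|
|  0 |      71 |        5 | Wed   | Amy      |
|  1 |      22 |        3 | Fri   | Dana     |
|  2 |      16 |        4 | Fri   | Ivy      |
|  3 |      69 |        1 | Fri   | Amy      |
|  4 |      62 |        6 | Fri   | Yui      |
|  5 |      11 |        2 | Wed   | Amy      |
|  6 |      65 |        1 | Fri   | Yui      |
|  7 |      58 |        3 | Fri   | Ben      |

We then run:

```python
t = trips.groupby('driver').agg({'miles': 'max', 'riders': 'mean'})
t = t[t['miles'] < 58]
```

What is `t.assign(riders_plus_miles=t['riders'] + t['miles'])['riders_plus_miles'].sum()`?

group by driver: max(miles), mean(riders):
        miles    riders
driver                 
Amy        71  2.666667
Ben        58  3.000000
Dana       22  3.000000
Ivy        16  4.000000
Yui        65  3.500000
filter rows where miles < 58:
        miles  riders
driver               
Dana       22     3.0
Ivy        16     4.0
add column riders_plus_miles = t['riders'] + t['miles']:
        miles  riders  riders_plus_miles
driver                                  
Dana       22     3.0               25.0
Ivy        16     4.0               20.0
So sum() = 45.0.

45.0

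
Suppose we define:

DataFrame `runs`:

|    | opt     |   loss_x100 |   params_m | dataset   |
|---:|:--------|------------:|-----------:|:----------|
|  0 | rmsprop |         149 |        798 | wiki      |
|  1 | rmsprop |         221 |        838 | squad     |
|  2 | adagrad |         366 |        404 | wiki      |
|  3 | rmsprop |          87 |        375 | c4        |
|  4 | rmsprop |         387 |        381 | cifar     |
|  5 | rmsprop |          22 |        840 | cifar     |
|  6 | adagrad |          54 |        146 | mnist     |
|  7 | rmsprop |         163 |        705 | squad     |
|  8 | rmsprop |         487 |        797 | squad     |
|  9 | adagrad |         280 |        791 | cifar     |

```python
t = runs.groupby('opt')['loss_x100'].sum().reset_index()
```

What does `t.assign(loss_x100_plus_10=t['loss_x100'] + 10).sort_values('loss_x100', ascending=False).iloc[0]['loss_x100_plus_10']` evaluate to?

group by opt, sum of loss_x100:
opt
adagrad     700
rmsprop    1516
Name: loss_x100, dtype: int64
reset_index():
       opt  loss_x100
0  adagrad        700
1  rmsprop       1516
add column loss_x100_plus_10 = t['loss_x100'] + 10:
       opt  loss_x100  loss_x100_plus_10
0  adagrad        700                710
1  rmsprop       1516               1526
sort by loss_x100 descending:
       opt  loss_x100  loss_x100_plus_10
1  rmsprop       1516               1526
0  adagrad        700                710
Finally, value at position 0, column 'loss_x100_plus_10' = 1526.

1526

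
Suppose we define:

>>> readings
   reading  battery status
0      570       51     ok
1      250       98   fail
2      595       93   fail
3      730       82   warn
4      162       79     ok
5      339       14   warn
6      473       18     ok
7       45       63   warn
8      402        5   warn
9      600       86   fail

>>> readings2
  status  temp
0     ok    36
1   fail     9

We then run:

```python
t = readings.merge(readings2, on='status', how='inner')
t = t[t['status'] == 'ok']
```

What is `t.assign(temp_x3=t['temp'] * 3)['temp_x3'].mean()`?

merge on 'status' (how='inner') → 6 rows:
   reading  battery status  temp
0      570       51     ok    36
1      250       98   fail     9
2      595       93   fail     9
3      162       79     ok    36
4      473       18     ok    36
5      600       86   fail     9
filter rows where status == 'ok':
   reading  battery status  temp
0      570       51     ok    36
3      162       79     ok    36
4      473       18     ok    36
add column temp_x3 = t['temp'] * 3:
   reading  battery status  temp  temp_x3
0      570       51     ok    36      108
3      162       79     ok    36      108
4      473       18     ok    36      108
Reading off the mean of column 'temp_x3', we get 108.0.

108.0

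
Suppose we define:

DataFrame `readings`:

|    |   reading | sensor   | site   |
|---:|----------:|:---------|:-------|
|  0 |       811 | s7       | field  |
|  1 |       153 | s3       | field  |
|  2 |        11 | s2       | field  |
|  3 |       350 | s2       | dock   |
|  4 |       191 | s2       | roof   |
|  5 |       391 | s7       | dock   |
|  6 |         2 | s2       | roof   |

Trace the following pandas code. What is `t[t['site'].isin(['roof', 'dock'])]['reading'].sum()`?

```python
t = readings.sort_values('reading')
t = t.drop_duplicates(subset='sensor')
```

sort by reading:
   reading sensor   site
6        2     s2   roof
2       11     s2  field
1      153     s3  field
4      191     s2   roof
3      350     s2   dock
5      391     s7   dock
0      811     s7  field
drop duplicate sensor (keep=first):
   reading sensor   site
6        2     s2   roof
1      153     s3  field
5      391     s7   dock
filter rows where site in ['roof', 'dock']:
   reading sensor  site
6        2     s2  roof
5      391     s7  dock
Then the sum of column 'reading': 393

393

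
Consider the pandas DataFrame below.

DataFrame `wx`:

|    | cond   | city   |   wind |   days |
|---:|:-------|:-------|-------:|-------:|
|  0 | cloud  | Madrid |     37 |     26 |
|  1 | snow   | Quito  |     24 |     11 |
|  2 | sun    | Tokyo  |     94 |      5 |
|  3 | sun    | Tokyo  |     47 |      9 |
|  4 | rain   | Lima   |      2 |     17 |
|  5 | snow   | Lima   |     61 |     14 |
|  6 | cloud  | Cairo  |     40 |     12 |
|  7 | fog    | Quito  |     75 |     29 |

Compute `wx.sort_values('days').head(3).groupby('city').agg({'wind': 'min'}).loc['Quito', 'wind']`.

24

sort by days:
    cond    city  wind  days
2    sun   Tokyo    94     5
3    sun   Tokyo    47     9
1   snow   Quito    24    11
6  cloud   Cairo    40    12
5   snow    Lima    61    14
4   rain    Lima     2    17
0  cloud  Madrid    37    26
7    fog   Quito    75    29
take first 3 rows:
   cond   city  wind  days
2   sun  Tokyo    94     5
3   sun  Tokyo    47     9
1  snow  Quito    24    11
group by city, min of wind:
       wind
city       
Quito    24
Tokyo    47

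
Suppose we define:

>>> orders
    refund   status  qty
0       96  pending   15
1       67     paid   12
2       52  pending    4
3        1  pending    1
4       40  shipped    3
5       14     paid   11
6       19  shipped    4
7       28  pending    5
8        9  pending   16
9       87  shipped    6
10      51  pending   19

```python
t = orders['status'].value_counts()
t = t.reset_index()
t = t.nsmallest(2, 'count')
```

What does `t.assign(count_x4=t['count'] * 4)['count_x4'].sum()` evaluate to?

value_counts of status:
status
pending    6
shipped    3
paid       2
Name: count, dtype: int64
reset_index():
    status  count
0  pending      6
1  shipped      3
2     paid      2
take 2 rows with smallest count:
    status  count
2     paid      2
1  shipped      3
add column count_x4 = t['count'] * 4:
    status  count  count_x4
2     paid      2         8
1  shipped      3        12

20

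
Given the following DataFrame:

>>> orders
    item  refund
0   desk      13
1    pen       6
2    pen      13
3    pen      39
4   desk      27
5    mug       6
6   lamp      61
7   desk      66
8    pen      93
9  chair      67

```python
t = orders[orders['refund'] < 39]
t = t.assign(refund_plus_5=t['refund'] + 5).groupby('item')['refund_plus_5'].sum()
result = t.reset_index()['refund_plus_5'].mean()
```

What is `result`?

filter rows where refund < 39:
   item  refund
0  desk      13
1   pen       6
2   pen      13
4  desk      27
5   mug       6
add column refund_plus_5 = t['refund'] + 5:
   item  refund  refund_plus_5
0  desk      13             18
1   pen       6             11
2   pen      13             18
4  desk      27             32
5   mug       6             11
group by item, sum of refund_plus_5:
item
desk    50
mug     11
pen     29
Name: refund_plus_5, dtype: int64
reset_index():
   item  refund_plus_5
0  desk             50
1   mug             11
2   pen             29
mean of column 'refund_plus_5' → 30.0

30.0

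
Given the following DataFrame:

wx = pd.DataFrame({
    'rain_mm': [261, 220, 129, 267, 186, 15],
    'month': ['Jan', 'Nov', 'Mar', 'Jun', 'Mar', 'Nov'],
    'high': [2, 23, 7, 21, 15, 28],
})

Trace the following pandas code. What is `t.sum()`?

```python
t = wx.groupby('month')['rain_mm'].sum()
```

1078

group by month, sum of rain_mm:
month
Jan    261
Jun    267
Mar    315
Nov    235
Name: rain_mm, dtype: int64
The sum of the resulting series is 1078.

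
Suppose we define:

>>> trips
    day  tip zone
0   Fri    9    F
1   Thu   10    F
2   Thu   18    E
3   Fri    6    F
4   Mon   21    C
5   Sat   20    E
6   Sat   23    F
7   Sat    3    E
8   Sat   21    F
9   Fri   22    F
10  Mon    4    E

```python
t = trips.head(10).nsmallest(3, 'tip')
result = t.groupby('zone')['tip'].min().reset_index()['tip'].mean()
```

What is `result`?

4.5

take first 10 rows:
   day  tip zone
0  Fri    9    F
1  Thu   10    F
2  Thu   18    E
3  Fri    6    F
4  Mon   21    C
5  Sat   20    E
6  Sat   23    F
7  Sat    3    E
8  Sat   21    F
9  Fri   22    F
take 3 rows with smallest tip:
   day  tip zone
7  Sat    3    E
3  Fri    6    F
0  Fri    9    F
group by zone, min of tip:
zone
E    3
F    6
Name: tip, dtype: int64
reset_index():
  zone  tip
0    E    3
1    F    6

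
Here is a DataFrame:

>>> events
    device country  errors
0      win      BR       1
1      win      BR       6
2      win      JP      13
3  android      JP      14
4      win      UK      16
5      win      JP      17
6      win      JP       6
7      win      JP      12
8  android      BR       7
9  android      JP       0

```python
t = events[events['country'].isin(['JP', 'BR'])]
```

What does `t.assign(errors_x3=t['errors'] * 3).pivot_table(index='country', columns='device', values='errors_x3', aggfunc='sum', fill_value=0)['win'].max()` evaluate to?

filter rows where country in ['JP', 'BR']:
    device country  errors
0      win      BR       1
1      win      BR       6
2      win      JP      13
3  android      JP      14
5      win      JP      17
6      win      JP       6
7      win      JP      12
8  android      BR       7
9  android      JP       0
add column errors_x3 = t['errors'] * 3:
    device country  errors  errors_x3
0      win      BR       1          3
1      win      BR       6         18
2      win      JP      13         39
3  android      JP      14         42
5      win      JP      17         51
6      win      JP       6         18
7      win      JP      12         36
8  android      BR       7         21
9  android      JP       0          0
pivot: rows=country, cols=device, sum(errors_x3):
device   android  win
country              
BR            21   21
JP            42  144

144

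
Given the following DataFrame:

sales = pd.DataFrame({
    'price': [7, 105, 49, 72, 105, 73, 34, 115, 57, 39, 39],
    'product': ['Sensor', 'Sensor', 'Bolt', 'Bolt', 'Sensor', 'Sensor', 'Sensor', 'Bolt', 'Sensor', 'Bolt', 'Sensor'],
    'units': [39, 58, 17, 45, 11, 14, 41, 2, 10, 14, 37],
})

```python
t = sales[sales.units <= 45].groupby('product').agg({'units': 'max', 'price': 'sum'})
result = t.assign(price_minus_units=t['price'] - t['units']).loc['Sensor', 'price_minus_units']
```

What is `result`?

274

filter rows where units <= 45:
    price product  units
0       7  Sensor     39
2      49    Bolt     17
3      72    Bolt     45
4     105  Sensor     11
5      73  Sensor     14
6      34  Sensor     41
7     115    Bolt      2
8      57  Sensor     10
9      39    Bolt     14
10     39  Sensor     37
group by product: max(units), sum(price):
         units  price
product              
Bolt        45    275
Sensor      41    315
add column price_minus_units = t['price'] - t['units']:
         units  price  price_minus_units
product                                 
Bolt        45    275                230
Sensor      41    315                274
Then the value at row 'Sensor', column 'price_minus_units': 274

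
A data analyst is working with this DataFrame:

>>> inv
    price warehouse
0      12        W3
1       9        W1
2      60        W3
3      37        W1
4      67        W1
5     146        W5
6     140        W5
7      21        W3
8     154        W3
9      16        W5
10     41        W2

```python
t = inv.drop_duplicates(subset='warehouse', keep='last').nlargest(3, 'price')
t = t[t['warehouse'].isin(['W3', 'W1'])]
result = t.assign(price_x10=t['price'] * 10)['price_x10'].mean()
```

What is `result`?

1105.0

drop duplicate warehouse (keep=last):
    price warehouse
4      67        W1
8     154        W3
9      16        W5
10     41        W2
take 3 rows with largest price:
    price warehouse
8     154        W3
4      67        W1
10     41        W2
filter rows where warehouse in ['W3', 'W1']:
   price warehouse
8    154        W3
4     67        W1
add column price_x10 = t['price'] * 10:
   price warehouse  price_x10
8    154        W3       1540
4     67        W1        670
So mean() = 1105.0.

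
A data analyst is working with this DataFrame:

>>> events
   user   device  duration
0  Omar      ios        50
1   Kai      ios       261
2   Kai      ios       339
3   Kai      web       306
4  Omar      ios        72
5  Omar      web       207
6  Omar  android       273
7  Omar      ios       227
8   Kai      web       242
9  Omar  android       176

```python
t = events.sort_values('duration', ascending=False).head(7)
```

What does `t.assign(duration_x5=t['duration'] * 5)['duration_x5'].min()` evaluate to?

1035

sort by duration descending:
   user   device  duration
2   Kai      ios       339
3   Kai      web       306
6  Omar  android       273
1   Kai      ios       261
8   Kai      web       242
7  Omar      ios       227
5  Omar      web       207
9  Omar  android       176
4  Omar      ios        72
0  Omar      ios        50
take first 7 rows:
   user   device  duration
2   Kai      ios       339
3   Kai      web       306
6  Omar  android       273
1   Kai      ios       261
8   Kai      web       242
7  Omar      ios       227
5  Omar      web       207
add column duration_x5 = t['duration'] * 5:
   user   device  duration  duration_x5
2   Kai      ios       339         1695
3   Kai      web       306         1530
6  Omar  android       273         1365
1   Kai      ios       261         1305
8   Kai      web       242         1210
7  Omar      ios       227         1135
5  Omar      web       207         1035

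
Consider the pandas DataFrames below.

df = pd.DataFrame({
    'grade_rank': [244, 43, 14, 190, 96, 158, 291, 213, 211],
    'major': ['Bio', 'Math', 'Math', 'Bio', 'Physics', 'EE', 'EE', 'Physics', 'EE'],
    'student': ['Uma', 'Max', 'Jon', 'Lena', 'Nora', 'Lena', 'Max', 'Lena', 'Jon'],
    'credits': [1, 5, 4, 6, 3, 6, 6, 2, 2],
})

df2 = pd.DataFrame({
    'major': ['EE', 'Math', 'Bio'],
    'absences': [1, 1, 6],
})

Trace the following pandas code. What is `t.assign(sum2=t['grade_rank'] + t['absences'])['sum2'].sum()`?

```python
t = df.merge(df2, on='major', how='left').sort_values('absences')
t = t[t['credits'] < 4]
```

merge on 'major' (how='left') → 9 rows:
   grade_rank    major student  credits  absences
0         244      Bio     Uma        1       6.0
1          43     Math     Max        5       1.0
2          14     Math     Jon        4       1.0
3         190      Bio    Lena        6       6.0
4          96  Physics    Nora        3       NaN
5         158       EE    Lena        6       1.0
6         291       EE     Max        6       1.0
7         213  Physics    Lena        2       NaN
8         211       EE     Jon        2       1.0
sort by absences:
   grade_rank    major student  credits  absences
1          43     Math     Max        5       1.0
2          14     Math     Jon        4       1.0
5         158       EE    Lena        6       1.0
6         291       EE     Max        6       1.0
8         211       EE     Jon        2       1.0
0         244      Bio     Uma        1       6.0
3         190      Bio    Lena        6       6.0
4          96  Physics    Nora        3       NaN
7         213  Physics    Lena        2       NaN
filter rows where credits < 4:
   grade_rank    major student  credits  absences
8         211       EE     Jon        2       1.0
0         244      Bio     Uma        1       6.0
4          96  Physics    Nora        3       NaN
7         213  Physics    Lena        2       NaN
add column sum2 = t['grade_rank'] + t['absences']:
   grade_rank    major student  credits  absences   sum2
8         211       EE     Jon        2       1.0  212.0
0         244      Bio     Uma        1       6.0  250.0
4          96  Physics    Nora        3       NaN    NaN
7         213  Physics    Lena        2       NaN    NaN
Taking the sum of column 'sum2' gives 462.0.

462.0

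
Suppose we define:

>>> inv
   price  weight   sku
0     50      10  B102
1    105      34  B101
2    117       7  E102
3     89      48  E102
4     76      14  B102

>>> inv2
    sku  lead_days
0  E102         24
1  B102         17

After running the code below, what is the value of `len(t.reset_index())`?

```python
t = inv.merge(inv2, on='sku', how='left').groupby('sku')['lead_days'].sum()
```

3

merge on 'sku' (how='left') → 5 rows:
   price  weight   sku  lead_days
0     50      10  B102       17.0
1    105      34  B101        NaN
2    117       7  E102       24.0
3     89      48  E102       24.0
4     76      14  B102       17.0
group by sku, sum of lead_days:
sku
B101     0.0
B102    34.0
E102    48.0
Name: lead_days, dtype: float64
reset_index():
    sku  lead_days
0  B101        0.0
1  B102       34.0
2  E102       48.0
Finally, number of rows = 3.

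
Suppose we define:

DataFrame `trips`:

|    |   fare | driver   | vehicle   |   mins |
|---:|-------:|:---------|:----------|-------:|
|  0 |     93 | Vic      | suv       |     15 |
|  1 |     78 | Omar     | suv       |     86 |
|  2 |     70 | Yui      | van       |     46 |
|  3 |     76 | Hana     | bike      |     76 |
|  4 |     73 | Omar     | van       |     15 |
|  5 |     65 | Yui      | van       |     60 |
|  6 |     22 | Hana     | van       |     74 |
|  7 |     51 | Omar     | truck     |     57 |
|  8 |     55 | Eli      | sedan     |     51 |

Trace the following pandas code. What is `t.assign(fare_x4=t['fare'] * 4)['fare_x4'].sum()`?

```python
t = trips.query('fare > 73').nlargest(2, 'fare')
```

filter rows where fare > 73:
   fare driver vehicle  mins
0    93    Vic     suv    15
1    78   Omar     suv    86
3    76   Hana    bike    76
take 2 rows with largest fare:
   fare driver vehicle  mins
0    93    Vic     suv    15
1    78   Omar     suv    86
add column fare_x4 = t['fare'] * 4:
   fare driver vehicle  mins  fare_x4
0    93    Vic     suv    15      372
1    78   Omar     suv    86      312
Taking the sum of column 'fare_x4' gives 684.

684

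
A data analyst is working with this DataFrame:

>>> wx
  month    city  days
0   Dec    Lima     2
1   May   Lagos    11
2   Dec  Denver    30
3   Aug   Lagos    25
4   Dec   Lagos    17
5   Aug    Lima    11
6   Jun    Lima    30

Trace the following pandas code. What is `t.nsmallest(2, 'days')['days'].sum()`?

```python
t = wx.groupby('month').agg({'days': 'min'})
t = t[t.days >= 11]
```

group by month, min of days:
       days
month      
Aug      11
Dec       2
Jun      30
May      11
filter rows where days >= 11:
       days
month      
Aug      11
Jun      30
May      11
take 2 rows with smallest days:
       days
month      
Aug      11
May      11
sum of column 'days' → 22

22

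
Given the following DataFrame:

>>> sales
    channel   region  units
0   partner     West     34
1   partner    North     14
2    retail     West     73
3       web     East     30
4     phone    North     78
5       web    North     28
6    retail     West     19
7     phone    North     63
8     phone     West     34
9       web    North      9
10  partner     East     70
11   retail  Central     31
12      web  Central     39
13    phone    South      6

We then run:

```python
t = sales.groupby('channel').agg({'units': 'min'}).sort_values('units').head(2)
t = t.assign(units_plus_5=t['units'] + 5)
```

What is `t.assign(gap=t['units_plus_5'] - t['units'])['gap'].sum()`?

10

group by channel, min of units:
         units
channel       
partner     14
phone        6
retail      19
web          9
sort by units:
         units
channel       
phone        6
web          9
partner     14
retail      19
take first 2 rows:
         units
channel       
phone        6
web          9
add column units_plus_5 = t['units'] + 5:
         units  units_plus_5
channel                     
phone        6            11
web          9            14
add column gap = t['units_plus_5'] - t['units']:
         units  units_plus_5  gap
channel                          
phone        6            11    5
web          9            14    5
The sum of column 'gap' is 10.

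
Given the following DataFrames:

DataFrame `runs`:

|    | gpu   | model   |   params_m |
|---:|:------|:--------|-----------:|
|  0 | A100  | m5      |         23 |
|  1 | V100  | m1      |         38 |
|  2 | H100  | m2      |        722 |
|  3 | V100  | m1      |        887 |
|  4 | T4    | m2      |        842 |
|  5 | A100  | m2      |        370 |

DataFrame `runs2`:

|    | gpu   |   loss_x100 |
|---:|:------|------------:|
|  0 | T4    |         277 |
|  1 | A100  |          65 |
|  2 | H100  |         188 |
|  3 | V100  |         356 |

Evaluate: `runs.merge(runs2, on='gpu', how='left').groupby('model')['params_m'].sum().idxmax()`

m2

merge on 'gpu' (how='left') → 6 rows:
    gpu model  params_m  loss_x100
0  A100    m5        23         65
1  V100    m1        38        356
2  H100    m2       722        188
3  V100    m1       887        356
4    T4    m2       842        277
5  A100    m2       370         65
group by model, sum of params_m:
model
m1     925
m2    1934
m5      23
Name: params_m, dtype: int64
Hence m2.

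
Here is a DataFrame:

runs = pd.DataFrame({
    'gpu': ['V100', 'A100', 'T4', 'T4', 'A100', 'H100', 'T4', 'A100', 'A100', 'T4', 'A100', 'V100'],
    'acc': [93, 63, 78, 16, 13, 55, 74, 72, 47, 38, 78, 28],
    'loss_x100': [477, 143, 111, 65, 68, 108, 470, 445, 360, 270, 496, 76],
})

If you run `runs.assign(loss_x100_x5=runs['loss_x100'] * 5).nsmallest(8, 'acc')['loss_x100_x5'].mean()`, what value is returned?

add column loss_x100_x5 = runs['loss_x100'] * 5:
     gpu  acc  loss_x100  loss_x100_x5
0   V100   93        477          2385
1   A100   63        143           715
2     T4   78        111           555
3     T4   16         65           325
4   A100   13         68           340
5   H100   55        108           540
6     T4   74        470          2350
7   A100   72        445          2225
8   A100   47        360          1800
9     T4   38        270          1350
10  A100   78        496          2480
11  V100   28         76           380
take 8 rows with smallest acc:
     gpu  acc  loss_x100  loss_x100_x5
4   A100   13         68           340
3     T4   16         65           325
11  V100   28         76           380
9     T4   38        270          1350
8   A100   47        360          1800
5   H100   55        108           540
1   A100   63        143           715
7   A100   72        445          2225
Hence 959.375.

959.375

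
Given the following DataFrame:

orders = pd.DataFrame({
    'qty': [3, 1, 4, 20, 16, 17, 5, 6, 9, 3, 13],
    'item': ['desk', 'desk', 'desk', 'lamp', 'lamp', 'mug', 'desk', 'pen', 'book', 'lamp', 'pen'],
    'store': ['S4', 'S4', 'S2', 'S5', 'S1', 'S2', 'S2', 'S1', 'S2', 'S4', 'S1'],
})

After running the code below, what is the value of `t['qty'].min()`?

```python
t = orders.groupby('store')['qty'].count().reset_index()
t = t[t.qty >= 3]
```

group by store, count of qty:
store
S1    3
S2    4
S4    3
S5    1
Name: qty, dtype: int64
reset_index():
  store  qty
0    S1    3
1    S2    4
2    S4    3
3    S5    1
filter rows where qty >= 3:
  store  qty
0    S1    3
1    S2    4
2    S4    3

3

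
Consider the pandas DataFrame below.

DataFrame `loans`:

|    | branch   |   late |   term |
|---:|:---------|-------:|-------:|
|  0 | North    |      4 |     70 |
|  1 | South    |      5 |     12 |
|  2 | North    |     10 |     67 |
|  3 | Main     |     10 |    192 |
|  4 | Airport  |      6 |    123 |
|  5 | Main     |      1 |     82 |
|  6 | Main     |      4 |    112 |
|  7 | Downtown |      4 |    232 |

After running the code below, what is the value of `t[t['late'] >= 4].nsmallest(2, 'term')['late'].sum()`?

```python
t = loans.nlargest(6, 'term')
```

take 6 rows with largest term:
     branch  late  term
7  Downtown     4   232
3      Main    10   192
4   Airport     6   123
6      Main     4   112
5      Main     1    82
0     North     4    70
filter rows where late >= 4:
     branch  late  term
7  Downtown     4   232
3      Main    10   192
4   Airport     6   123
6      Main     4   112
0     North     4    70
take 2 rows with smallest term:
  branch  late  term
0  North     4    70
6   Main     4   112

8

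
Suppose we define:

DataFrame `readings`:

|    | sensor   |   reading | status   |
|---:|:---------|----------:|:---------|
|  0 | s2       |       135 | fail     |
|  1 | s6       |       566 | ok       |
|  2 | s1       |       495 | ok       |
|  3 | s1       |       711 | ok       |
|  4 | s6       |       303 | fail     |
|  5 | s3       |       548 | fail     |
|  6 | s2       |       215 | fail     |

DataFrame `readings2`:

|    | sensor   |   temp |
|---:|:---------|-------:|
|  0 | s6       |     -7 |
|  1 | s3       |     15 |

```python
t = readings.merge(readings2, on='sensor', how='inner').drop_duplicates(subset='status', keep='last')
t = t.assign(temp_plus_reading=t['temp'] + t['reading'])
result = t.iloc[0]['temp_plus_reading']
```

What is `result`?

merge on 'sensor' (how='inner') → 3 rows:
  sensor  reading status  temp
0     s6      566     ok    -7
1     s6      303   fail    -7
2     s3      548   fail    15
drop duplicate status (keep=last):
  sensor  reading status  temp
0     s6      566     ok    -7
2     s3      548   fail    15
add column temp_plus_reading = t['temp'] + t['reading']:
  sensor  reading status  temp  temp_plus_reading
0     s6      566     ok    -7                559
2     s3      548   fail    15                563

559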